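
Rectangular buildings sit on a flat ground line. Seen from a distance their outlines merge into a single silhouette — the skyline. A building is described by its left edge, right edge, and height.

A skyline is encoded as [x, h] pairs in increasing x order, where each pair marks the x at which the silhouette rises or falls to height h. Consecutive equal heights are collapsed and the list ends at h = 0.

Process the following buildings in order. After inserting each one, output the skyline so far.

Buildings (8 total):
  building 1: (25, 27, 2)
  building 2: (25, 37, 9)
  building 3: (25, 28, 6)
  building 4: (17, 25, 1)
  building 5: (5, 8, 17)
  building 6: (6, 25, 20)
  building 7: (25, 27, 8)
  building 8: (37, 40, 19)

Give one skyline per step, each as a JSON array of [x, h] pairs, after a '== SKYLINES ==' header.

== SKYLINES ==
[[25,2],[27,0]]
[[25,9],[37,0]]
[[25,9],[37,0]]
[[17,1],[25,9],[37,0]]
[[5,17],[8,0],[17,1],[25,9],[37,0]]
[[5,17],[6,20],[25,9],[37,0]]
[[5,17],[6,20],[25,9],[37,0]]
[[5,17],[6,20],[25,9],[37,19],[40,0]]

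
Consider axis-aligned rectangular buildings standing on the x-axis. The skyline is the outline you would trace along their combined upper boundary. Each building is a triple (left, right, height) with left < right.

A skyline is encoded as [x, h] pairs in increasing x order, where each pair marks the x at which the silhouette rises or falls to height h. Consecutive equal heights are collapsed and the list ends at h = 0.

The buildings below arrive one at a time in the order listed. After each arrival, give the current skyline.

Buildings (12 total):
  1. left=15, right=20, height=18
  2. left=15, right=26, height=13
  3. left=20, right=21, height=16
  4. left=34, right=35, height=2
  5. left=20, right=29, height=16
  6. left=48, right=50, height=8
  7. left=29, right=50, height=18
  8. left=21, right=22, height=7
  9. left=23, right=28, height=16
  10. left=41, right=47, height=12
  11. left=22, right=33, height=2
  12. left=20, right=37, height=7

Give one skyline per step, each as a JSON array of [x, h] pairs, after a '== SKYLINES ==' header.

== SKYLINES ==
[[15,18],[20,0]]
[[15,18],[20,13],[26,0]]
[[15,18],[20,16],[21,13],[26,0]]
[[15,18],[20,16],[21,13],[26,0],[34,2],[35,0]]
[[15,18],[20,16],[29,0],[34,2],[35,0]]
[[15,18],[20,16],[29,0],[34,2],[35,0],[48,8],[50,0]]
[[15,18],[20,16],[29,18],[50,0]]
[[15,18],[20,16],[29,18],[50,0]]
[[15,18],[20,16],[29,18],[50,0]]
[[15,18],[20,16],[29,18],[50,0]]
[[15,18],[20,16],[29,18],[50,0]]
[[15,18],[20,16],[29,18],[50,0]]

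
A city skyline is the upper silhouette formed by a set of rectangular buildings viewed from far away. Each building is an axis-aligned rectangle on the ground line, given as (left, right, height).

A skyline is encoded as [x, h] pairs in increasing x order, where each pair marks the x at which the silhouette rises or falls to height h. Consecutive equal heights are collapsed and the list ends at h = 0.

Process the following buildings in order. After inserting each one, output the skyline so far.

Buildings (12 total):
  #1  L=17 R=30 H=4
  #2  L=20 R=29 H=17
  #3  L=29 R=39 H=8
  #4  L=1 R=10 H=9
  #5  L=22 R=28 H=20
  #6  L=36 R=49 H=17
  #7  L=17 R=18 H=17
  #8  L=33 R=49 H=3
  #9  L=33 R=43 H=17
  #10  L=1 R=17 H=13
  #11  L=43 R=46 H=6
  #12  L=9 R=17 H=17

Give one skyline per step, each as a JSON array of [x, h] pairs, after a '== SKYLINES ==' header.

== SKYLINES ==
[[17,4],[30,0]]
[[17,4],[20,17],[29,4],[30,0]]
[[17,4],[20,17],[29,8],[39,0]]
[[1,9],[10,0],[17,4],[20,17],[29,8],[39,0]]
[[1,9],[10,0],[17,4],[20,17],[22,20],[28,17],[29,8],[39,0]]
[[1,9],[10,0],[17,4],[20,17],[22,20],[28,17],[29,8],[36,17],[49,0]]
[[1,9],[10,0],[17,17],[18,4],[20,17],[22,20],[28,17],[29,8],[36,17],[49,0]]
[[1,9],[10,0],[17,17],[18,4],[20,17],[22,20],[28,17],[29,8],[36,17],[49,0]]
[[1,9],[10,0],[17,17],[18,4],[20,17],[22,20],[28,17],[29,8],[33,17],[49,0]]
[[1,13],[17,17],[18,4],[20,17],[22,20],[28,17],[29,8],[33,17],[49,0]]
[[1,13],[17,17],[18,4],[20,17],[22,20],[28,17],[29,8],[33,17],[49,0]]
[[1,13],[9,17],[18,4],[20,17],[22,20],[28,17],[29,8],[33,17],[49,0]]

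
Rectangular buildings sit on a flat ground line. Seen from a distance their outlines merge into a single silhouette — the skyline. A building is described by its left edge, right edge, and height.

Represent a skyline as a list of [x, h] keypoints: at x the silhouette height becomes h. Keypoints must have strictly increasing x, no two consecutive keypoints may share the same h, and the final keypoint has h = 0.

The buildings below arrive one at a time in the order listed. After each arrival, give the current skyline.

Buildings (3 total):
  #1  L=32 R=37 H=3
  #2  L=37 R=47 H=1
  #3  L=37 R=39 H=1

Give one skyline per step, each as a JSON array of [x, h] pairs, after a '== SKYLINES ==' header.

== SKYLINES ==
[[32,3],[37,0]]
[[32,3],[37,1],[47,0]]
[[32,3],[37,1],[47,0]]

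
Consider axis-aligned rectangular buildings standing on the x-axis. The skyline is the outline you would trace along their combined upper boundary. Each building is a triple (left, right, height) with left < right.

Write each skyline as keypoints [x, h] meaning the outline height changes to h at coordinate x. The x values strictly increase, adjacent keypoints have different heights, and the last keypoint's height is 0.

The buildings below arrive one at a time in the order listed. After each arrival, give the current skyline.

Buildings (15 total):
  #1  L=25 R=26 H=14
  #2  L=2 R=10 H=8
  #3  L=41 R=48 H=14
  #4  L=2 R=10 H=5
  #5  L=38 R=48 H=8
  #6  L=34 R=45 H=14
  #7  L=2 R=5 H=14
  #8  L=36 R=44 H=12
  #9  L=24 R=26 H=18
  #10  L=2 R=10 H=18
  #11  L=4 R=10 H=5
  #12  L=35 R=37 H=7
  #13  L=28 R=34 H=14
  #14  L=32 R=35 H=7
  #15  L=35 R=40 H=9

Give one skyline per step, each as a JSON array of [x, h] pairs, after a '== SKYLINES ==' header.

== SKYLINES ==
[[25,14],[26,0]]
[[2,8],[10,0],[25,14],[26,0]]
[[2,8],[10,0],[25,14],[26,0],[41,14],[48,0]]
[[2,8],[10,0],[25,14],[26,0],[41,14],[48,0]]
[[2,8],[10,0],[25,14],[26,0],[38,8],[41,14],[48,0]]
[[2,8],[10,0],[25,14],[26,0],[34,14],[48,0]]
[[2,14],[5,8],[10,0],[25,14],[26,0],[34,14],[48,0]]
[[2,14],[5,8],[10,0],[25,14],[26,0],[34,14],[48,0]]
[[2,14],[5,8],[10,0],[24,18],[26,0],[34,14],[48,0]]
[[2,18],[10,0],[24,18],[26,0],[34,14],[48,0]]
[[2,18],[10,0],[24,18],[26,0],[34,14],[48,0]]
[[2,18],[10,0],[24,18],[26,0],[34,14],[48,0]]
[[2,18],[10,0],[24,18],[26,0],[28,14],[48,0]]
[[2,18],[10,0],[24,18],[26,0],[28,14],[48,0]]
[[2,18],[10,0],[24,18],[26,0],[28,14],[48,0]]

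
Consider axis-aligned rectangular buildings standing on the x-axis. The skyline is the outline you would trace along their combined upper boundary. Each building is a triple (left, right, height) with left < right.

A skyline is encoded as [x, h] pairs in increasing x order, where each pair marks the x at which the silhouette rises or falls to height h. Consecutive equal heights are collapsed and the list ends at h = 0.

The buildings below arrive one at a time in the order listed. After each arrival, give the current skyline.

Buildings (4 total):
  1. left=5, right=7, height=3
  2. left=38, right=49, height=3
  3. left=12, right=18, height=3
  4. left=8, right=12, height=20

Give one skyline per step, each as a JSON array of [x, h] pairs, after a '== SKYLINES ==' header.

== SKYLINES ==
[[5,3],[7,0]]
[[5,3],[7,0],[38,3],[49,0]]
[[5,3],[7,0],[12,3],[18,0],[38,3],[49,0]]
[[5,3],[7,0],[8,20],[12,3],[18,0],[38,3],[49,0]]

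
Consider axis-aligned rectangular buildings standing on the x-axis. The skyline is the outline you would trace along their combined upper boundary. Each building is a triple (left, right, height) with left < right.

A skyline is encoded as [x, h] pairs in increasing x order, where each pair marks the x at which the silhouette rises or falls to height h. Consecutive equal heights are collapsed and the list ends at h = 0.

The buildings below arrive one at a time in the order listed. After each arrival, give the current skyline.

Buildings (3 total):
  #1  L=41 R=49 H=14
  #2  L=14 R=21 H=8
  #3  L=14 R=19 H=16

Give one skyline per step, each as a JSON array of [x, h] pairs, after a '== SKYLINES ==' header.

== SKYLINES ==
[[41,14],[49,0]]
[[14,8],[21,0],[41,14],[49,0]]
[[14,16],[19,8],[21,0],[41,14],[49,0]]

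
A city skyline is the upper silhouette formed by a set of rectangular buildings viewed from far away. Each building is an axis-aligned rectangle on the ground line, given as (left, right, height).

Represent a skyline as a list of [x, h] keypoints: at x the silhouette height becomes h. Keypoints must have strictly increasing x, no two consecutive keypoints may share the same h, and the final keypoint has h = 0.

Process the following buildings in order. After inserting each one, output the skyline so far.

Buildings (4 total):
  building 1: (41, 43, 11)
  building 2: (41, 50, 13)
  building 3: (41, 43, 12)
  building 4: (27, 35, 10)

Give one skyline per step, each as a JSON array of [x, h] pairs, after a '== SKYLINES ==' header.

== SKYLINES ==
[[41,11],[43,0]]
[[41,13],[50,0]]
[[41,13],[50,0]]
[[27,10],[35,0],[41,13],[50,0]]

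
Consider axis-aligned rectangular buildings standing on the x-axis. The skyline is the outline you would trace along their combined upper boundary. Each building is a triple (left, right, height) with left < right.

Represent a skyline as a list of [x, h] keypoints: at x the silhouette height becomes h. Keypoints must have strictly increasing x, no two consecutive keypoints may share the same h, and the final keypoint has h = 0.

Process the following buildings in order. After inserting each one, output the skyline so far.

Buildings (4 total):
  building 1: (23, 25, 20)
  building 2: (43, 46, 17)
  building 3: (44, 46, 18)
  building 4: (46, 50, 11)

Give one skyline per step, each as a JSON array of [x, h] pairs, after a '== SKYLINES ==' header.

== SKYLINES ==
[[23,20],[25,0]]
[[23,20],[25,0],[43,17],[46,0]]
[[23,20],[25,0],[43,17],[44,18],[46,0]]
[[23,20],[25,0],[43,17],[44,18],[46,11],[50,0]]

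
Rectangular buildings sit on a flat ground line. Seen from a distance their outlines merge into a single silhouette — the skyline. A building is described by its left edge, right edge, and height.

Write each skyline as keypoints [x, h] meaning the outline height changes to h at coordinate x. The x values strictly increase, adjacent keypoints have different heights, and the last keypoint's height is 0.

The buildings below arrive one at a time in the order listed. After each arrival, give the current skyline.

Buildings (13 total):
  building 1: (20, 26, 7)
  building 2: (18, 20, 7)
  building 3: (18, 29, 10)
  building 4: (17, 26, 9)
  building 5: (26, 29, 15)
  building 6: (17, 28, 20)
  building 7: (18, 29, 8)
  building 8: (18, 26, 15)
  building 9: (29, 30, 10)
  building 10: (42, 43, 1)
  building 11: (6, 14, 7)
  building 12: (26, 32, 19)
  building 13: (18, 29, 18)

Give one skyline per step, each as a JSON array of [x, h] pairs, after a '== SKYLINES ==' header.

== SKYLINES ==
[[20,7],[26,0]]
[[18,7],[26,0]]
[[18,10],[29,0]]
[[17,9],[18,10],[29,0]]
[[17,9],[18,10],[26,15],[29,0]]
[[17,20],[28,15],[29,0]]
[[17,20],[28,15],[29,0]]
[[17,20],[28,15],[29,0]]
[[17,20],[28,15],[29,10],[30,0]]
[[17,20],[28,15],[29,10],[30,0],[42,1],[43,0]]
[[6,7],[14,0],[17,20],[28,15],[29,10],[30,0],[42,1],[43,0]]
[[6,7],[14,0],[17,20],[28,19],[32,0],[42,1],[43,0]]
[[6,7],[14,0],[17,20],[28,19],[32,0],[42,1],[43,0]]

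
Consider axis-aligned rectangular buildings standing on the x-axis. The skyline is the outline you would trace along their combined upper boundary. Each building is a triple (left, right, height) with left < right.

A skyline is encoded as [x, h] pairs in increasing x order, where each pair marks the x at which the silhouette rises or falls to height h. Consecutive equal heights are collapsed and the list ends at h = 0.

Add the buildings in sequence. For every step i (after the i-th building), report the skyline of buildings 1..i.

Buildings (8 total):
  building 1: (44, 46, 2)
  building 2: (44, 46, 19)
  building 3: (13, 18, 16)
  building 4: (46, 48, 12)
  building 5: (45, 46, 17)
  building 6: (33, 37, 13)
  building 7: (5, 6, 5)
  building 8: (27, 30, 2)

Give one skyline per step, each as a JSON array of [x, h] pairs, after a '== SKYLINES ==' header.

== SKYLINES ==
[[44,2],[46,0]]
[[44,19],[46,0]]
[[13,16],[18,0],[44,19],[46,0]]
[[13,16],[18,0],[44,19],[46,12],[48,0]]
[[13,16],[18,0],[44,19],[46,12],[48,0]]
[[13,16],[18,0],[33,13],[37,0],[44,19],[46,12],[48,0]]
[[5,5],[6,0],[13,16],[18,0],[33,13],[37,0],[44,19],[46,12],[48,0]]
[[5,5],[6,0],[13,16],[18,0],[27,2],[30,0],[33,13],[37,0],[44,19],[46,12],[48,0]]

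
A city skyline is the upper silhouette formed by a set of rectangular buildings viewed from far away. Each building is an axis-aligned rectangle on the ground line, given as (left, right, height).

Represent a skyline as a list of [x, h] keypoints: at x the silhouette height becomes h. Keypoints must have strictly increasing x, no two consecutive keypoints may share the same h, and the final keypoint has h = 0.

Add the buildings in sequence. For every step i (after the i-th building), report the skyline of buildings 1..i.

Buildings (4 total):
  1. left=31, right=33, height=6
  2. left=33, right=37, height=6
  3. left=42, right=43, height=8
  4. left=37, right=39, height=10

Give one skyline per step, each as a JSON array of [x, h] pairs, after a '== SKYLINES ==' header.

== SKYLINES ==
[[31,6],[33,0]]
[[31,6],[37,0]]
[[31,6],[37,0],[42,8],[43,0]]
[[31,6],[37,10],[39,0],[42,8],[43,0]]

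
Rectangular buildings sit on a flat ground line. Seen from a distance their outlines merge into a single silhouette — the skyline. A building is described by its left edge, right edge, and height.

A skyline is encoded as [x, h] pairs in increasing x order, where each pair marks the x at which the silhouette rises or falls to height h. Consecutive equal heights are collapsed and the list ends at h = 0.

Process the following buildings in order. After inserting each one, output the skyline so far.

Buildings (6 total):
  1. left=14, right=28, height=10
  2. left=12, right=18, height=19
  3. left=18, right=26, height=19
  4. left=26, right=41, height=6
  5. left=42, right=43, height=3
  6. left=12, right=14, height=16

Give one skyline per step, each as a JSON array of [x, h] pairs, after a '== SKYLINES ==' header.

== SKYLINES ==
[[14,10],[28,0]]
[[12,19],[18,10],[28,0]]
[[12,19],[26,10],[28,0]]
[[12,19],[26,10],[28,6],[41,0]]
[[12,19],[26,10],[28,6],[41,0],[42,3],[43,0]]
[[12,19],[26,10],[28,6],[41,0],[42,3],[43,0]]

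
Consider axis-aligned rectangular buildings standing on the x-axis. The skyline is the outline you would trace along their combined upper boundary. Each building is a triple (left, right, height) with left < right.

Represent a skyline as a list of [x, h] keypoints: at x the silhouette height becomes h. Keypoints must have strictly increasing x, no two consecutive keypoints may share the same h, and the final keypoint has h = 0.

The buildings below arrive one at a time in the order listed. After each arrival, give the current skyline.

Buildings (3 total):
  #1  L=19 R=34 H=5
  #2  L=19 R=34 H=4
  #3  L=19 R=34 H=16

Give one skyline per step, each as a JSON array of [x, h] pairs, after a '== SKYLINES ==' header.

== SKYLINES ==
[[19,5],[34,0]]
[[19,5],[34,0]]
[[19,16],[34,0]]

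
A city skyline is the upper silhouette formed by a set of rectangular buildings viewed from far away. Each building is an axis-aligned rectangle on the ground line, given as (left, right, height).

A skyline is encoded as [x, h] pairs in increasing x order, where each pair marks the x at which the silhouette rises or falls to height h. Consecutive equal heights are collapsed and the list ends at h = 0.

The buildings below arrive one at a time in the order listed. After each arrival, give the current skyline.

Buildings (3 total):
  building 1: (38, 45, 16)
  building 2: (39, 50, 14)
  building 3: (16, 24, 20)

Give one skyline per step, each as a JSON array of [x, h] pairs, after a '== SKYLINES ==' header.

== SKYLINES ==
[[38,16],[45,0]]
[[38,16],[45,14],[50,0]]
[[16,20],[24,0],[38,16],[45,14],[50,0]]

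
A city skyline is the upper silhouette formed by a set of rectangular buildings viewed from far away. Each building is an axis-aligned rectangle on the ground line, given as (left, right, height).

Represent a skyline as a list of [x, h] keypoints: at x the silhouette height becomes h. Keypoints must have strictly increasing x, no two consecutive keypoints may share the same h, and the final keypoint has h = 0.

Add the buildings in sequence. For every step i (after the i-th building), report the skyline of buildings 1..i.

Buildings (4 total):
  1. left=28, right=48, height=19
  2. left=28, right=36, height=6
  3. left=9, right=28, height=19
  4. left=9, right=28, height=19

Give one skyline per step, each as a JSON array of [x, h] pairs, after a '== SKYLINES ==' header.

== SKYLINES ==
[[28,19],[48,0]]
[[28,19],[48,0]]
[[9,19],[48,0]]
[[9,19],[48,0]]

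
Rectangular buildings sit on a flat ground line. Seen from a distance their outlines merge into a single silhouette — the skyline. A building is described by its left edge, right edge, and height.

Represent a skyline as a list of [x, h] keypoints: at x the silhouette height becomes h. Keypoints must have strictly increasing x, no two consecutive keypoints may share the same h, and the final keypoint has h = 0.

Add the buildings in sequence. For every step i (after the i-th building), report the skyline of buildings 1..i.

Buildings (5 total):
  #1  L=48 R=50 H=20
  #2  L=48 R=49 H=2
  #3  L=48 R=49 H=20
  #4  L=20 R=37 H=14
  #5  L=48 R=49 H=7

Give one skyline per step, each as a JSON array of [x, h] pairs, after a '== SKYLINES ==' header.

== SKYLINES ==
[[48,20],[50,0]]
[[48,20],[50,0]]
[[48,20],[50,0]]
[[20,14],[37,0],[48,20],[50,0]]
[[20,14],[37,0],[48,20],[50,0]]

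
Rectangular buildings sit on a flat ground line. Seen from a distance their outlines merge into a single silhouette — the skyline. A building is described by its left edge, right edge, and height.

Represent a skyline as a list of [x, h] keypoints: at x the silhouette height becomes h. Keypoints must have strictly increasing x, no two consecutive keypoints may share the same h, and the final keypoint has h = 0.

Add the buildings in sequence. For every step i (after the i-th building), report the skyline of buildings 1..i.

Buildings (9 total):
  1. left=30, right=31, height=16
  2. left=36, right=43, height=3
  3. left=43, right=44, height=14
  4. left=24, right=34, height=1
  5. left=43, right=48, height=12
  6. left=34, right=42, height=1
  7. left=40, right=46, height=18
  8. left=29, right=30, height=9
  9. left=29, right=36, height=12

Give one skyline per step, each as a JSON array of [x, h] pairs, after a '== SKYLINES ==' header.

== SKYLINES ==
[[30,16],[31,0]]
[[30,16],[31,0],[36,3],[43,0]]
[[30,16],[31,0],[36,3],[43,14],[44,0]]
[[24,1],[30,16],[31,1],[34,0],[36,3],[43,14],[44,0]]
[[24,1],[30,16],[31,1],[34,0],[36,3],[43,14],[44,12],[48,0]]
[[24,1],[30,16],[31,1],[36,3],[43,14],[44,12],[48,0]]
[[24,1],[30,16],[31,1],[36,3],[40,18],[46,12],[48,0]]
[[24,1],[29,9],[30,16],[31,1],[36,3],[40,18],[46,12],[48,0]]
[[24,1],[29,12],[30,16],[31,12],[36,3],[40,18],[46,12],[48,0]]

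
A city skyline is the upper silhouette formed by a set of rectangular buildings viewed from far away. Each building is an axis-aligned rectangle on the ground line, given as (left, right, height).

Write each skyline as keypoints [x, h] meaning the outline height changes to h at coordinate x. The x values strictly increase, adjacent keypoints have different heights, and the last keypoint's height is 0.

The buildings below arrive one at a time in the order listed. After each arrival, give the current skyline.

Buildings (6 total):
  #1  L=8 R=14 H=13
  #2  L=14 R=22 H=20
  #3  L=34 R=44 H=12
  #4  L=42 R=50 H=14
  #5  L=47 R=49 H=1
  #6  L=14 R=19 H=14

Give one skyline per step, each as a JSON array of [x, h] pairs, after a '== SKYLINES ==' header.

== SKYLINES ==
[[8,13],[14,0]]
[[8,13],[14,20],[22,0]]
[[8,13],[14,20],[22,0],[34,12],[44,0]]
[[8,13],[14,20],[22,0],[34,12],[42,14],[50,0]]
[[8,13],[14,20],[22,0],[34,12],[42,14],[50,0]]
[[8,13],[14,20],[22,0],[34,12],[42,14],[50,0]]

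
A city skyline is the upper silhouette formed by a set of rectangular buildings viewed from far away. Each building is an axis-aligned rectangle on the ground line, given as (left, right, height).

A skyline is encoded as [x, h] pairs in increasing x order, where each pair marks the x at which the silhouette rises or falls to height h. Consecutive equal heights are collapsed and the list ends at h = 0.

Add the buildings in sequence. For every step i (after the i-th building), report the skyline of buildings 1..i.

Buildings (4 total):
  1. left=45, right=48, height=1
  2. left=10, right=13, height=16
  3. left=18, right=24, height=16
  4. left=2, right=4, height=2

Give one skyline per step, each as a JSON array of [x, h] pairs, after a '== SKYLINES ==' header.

== SKYLINES ==
[[45,1],[48,0]]
[[10,16],[13,0],[45,1],[48,0]]
[[10,16],[13,0],[18,16],[24,0],[45,1],[48,0]]
[[2,2],[4,0],[10,16],[13,0],[18,16],[24,0],[45,1],[48,0]]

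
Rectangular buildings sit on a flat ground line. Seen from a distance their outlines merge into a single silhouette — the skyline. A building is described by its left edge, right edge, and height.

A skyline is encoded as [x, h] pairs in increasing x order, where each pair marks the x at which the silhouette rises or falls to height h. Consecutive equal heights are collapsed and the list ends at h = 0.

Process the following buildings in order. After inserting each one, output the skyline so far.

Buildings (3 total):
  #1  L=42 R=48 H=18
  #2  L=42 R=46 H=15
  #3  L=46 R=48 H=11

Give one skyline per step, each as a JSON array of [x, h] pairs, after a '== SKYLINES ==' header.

== SKYLINES ==
[[42,18],[48,0]]
[[42,18],[48,0]]
[[42,18],[48,0]]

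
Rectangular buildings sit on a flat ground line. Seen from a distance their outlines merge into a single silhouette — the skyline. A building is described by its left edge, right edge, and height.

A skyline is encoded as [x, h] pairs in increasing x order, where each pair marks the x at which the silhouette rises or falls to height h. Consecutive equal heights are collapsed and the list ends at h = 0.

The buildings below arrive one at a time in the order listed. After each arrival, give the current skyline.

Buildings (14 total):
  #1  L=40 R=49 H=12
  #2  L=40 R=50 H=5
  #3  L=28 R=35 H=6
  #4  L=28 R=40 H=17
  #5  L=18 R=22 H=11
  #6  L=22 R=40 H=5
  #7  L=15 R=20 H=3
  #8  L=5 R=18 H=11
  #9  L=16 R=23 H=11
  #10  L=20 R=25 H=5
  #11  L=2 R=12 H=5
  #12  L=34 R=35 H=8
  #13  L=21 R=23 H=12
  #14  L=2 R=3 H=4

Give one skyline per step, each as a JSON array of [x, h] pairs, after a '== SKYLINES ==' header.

== SKYLINES ==
[[40,12],[49,0]]
[[40,12],[49,5],[50,0]]
[[28,6],[35,0],[40,12],[49,5],[50,0]]
[[28,17],[40,12],[49,5],[50,0]]
[[18,11],[22,0],[28,17],[40,12],[49,5],[50,0]]
[[18,11],[22,5],[28,17],[40,12],[49,5],[50,0]]
[[15,3],[18,11],[22,5],[28,17],[40,12],[49,5],[50,0]]
[[5,11],[22,5],[28,17],[40,12],[49,5],[50,0]]
[[5,11],[23,5],[28,17],[40,12],[49,5],[50,0]]
[[5,11],[23,5],[28,17],[40,12],[49,5],[50,0]]
[[2,5],[5,11],[23,5],[28,17],[40,12],[49,5],[50,0]]
[[2,5],[5,11],[23,5],[28,17],[40,12],[49,5],[50,0]]
[[2,5],[5,11],[21,12],[23,5],[28,17],[40,12],[49,5],[50,0]]
[[2,5],[5,11],[21,12],[23,5],[28,17],[40,12],[49,5],[50,0]]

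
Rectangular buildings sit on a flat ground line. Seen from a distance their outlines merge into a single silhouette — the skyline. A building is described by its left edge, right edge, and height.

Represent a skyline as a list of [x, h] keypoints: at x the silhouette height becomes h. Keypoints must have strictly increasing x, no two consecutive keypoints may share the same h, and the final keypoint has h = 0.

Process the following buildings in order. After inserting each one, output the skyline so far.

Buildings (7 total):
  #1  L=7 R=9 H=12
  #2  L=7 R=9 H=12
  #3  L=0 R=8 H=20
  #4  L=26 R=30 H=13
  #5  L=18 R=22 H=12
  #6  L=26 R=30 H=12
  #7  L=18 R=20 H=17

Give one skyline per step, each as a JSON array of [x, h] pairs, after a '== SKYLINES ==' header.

== SKYLINES ==
[[7,12],[9,0]]
[[7,12],[9,0]]
[[0,20],[8,12],[9,0]]
[[0,20],[8,12],[9,0],[26,13],[30,0]]
[[0,20],[8,12],[9,0],[18,12],[22,0],[26,13],[30,0]]
[[0,20],[8,12],[9,0],[18,12],[22,0],[26,13],[30,0]]
[[0,20],[8,12],[9,0],[18,17],[20,12],[22,0],[26,13],[30,0]]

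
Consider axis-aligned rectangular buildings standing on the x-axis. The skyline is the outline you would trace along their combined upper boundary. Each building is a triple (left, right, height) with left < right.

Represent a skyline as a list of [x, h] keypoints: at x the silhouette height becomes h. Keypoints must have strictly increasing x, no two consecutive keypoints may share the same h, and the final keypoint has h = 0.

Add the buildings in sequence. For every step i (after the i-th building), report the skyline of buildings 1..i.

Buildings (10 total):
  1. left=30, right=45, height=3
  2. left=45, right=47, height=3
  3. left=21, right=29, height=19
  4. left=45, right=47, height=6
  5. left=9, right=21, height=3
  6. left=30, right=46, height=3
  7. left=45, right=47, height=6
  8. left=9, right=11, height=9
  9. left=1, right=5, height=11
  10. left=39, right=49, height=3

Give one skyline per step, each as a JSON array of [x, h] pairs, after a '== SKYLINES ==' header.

== SKYLINES ==
[[30,3],[45,0]]
[[30,3],[47,0]]
[[21,19],[29,0],[30,3],[47,0]]
[[21,19],[29,0],[30,3],[45,6],[47,0]]
[[9,3],[21,19],[29,0],[30,3],[45,6],[47,0]]
[[9,3],[21,19],[29,0],[30,3],[45,6],[47,0]]
[[9,3],[21,19],[29,0],[30,3],[45,6],[47,0]]
[[9,9],[11,3],[21,19],[29,0],[30,3],[45,6],[47,0]]
[[1,11],[5,0],[9,9],[11,3],[21,19],[29,0],[30,3],[45,6],[47,0]]
[[1,11],[5,0],[9,9],[11,3],[21,19],[29,0],[30,3],[45,6],[47,3],[49,0]]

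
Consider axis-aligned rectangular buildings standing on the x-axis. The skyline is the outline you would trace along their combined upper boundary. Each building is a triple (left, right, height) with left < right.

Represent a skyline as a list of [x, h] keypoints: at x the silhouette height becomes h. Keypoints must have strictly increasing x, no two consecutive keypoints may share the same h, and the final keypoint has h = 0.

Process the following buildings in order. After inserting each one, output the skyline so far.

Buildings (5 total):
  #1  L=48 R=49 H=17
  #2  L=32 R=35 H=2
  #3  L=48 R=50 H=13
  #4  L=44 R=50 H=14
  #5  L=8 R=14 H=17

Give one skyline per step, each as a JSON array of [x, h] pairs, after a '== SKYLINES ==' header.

== SKYLINES ==
[[48,17],[49,0]]
[[32,2],[35,0],[48,17],[49,0]]
[[32,2],[35,0],[48,17],[49,13],[50,0]]
[[32,2],[35,0],[44,14],[48,17],[49,14],[50,0]]
[[8,17],[14,0],[32,2],[35,0],[44,14],[48,17],[49,14],[50,0]]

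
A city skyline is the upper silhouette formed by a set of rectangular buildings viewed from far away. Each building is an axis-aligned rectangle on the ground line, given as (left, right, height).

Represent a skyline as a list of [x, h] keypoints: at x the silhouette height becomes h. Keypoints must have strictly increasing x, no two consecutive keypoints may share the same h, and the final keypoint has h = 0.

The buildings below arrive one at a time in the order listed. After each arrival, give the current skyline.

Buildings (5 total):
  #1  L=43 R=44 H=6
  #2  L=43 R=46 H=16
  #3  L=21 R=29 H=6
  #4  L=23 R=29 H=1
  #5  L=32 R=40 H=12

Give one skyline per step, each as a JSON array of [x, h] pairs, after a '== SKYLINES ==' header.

== SKYLINES ==
[[43,6],[44,0]]
[[43,16],[46,0]]
[[21,6],[29,0],[43,16],[46,0]]
[[21,6],[29,0],[43,16],[46,0]]
[[21,6],[29,0],[32,12],[40,0],[43,16],[46,0]]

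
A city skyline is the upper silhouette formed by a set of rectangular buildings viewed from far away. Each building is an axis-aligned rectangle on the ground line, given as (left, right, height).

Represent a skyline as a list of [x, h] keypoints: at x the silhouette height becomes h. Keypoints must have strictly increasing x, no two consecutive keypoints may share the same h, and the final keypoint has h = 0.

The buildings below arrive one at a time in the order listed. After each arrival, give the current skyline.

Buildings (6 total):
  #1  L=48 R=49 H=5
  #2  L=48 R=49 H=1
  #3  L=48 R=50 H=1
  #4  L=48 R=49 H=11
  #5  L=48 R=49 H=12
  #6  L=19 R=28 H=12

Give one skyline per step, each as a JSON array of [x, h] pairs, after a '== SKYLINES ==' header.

== SKYLINES ==
[[48,5],[49,0]]
[[48,5],[49,0]]
[[48,5],[49,1],[50,0]]
[[48,11],[49,1],[50,0]]
[[48,12],[49,1],[50,0]]
[[19,12],[28,0],[48,12],[49,1],[50,0]]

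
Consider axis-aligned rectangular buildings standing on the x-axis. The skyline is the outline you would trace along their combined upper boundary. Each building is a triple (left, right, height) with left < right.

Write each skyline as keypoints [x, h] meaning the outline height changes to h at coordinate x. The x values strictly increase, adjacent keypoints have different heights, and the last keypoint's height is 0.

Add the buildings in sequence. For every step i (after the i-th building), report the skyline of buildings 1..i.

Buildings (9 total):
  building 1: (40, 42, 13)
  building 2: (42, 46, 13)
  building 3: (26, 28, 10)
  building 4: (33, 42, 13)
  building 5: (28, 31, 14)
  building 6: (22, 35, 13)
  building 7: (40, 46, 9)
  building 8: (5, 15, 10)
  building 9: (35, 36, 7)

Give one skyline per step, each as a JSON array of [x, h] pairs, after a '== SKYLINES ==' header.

== SKYLINES ==
[[40,13],[42,0]]
[[40,13],[46,0]]
[[26,10],[28,0],[40,13],[46,0]]
[[26,10],[28,0],[33,13],[46,0]]
[[26,10],[28,14],[31,0],[33,13],[46,0]]
[[22,13],[28,14],[31,13],[46,0]]
[[22,13],[28,14],[31,13],[46,0]]
[[5,10],[15,0],[22,13],[28,14],[31,13],[46,0]]
[[5,10],[15,0],[22,13],[28,14],[31,13],[46,0]]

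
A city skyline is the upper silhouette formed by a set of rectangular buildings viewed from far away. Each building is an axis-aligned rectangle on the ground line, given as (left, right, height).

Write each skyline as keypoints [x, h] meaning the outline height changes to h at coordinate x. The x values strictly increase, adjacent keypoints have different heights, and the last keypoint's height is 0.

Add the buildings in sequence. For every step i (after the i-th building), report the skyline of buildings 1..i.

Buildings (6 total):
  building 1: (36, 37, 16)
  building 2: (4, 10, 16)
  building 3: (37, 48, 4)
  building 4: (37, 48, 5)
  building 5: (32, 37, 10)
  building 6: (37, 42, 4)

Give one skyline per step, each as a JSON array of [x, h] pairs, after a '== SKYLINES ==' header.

== SKYLINES ==
[[36,16],[37,0]]
[[4,16],[10,0],[36,16],[37,0]]
[[4,16],[10,0],[36,16],[37,4],[48,0]]
[[4,16],[10,0],[36,16],[37,5],[48,0]]
[[4,16],[10,0],[32,10],[36,16],[37,5],[48,0]]
[[4,16],[10,0],[32,10],[36,16],[37,5],[48,0]]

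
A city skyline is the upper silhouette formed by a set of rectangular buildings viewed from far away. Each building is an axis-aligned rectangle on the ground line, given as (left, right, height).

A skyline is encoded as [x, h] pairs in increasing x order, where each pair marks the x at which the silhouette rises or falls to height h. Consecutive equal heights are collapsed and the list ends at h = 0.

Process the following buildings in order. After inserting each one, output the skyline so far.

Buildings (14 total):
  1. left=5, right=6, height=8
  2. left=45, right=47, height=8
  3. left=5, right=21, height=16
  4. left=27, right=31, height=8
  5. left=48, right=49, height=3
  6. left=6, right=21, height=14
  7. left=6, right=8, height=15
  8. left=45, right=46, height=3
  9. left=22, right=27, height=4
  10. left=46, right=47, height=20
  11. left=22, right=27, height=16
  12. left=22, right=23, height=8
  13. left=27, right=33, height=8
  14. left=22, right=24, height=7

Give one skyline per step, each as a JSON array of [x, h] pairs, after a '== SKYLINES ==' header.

== SKYLINES ==
[[5,8],[6,0]]
[[5,8],[6,0],[45,8],[47,0]]
[[5,16],[21,0],[45,8],[47,0]]
[[5,16],[21,0],[27,8],[31,0],[45,8],[47,0]]
[[5,16],[21,0],[27,8],[31,0],[45,8],[47,0],[48,3],[49,0]]
[[5,16],[21,0],[27,8],[31,0],[45,8],[47,0],[48,3],[49,0]]
[[5,16],[21,0],[27,8],[31,0],[45,8],[47,0],[48,3],[49,0]]
[[5,16],[21,0],[27,8],[31,0],[45,8],[47,0],[48,3],[49,0]]
[[5,16],[21,0],[22,4],[27,8],[31,0],[45,8],[47,0],[48,3],[49,0]]
[[5,16],[21,0],[22,4],[27,8],[31,0],[45,8],[46,20],[47,0],[48,3],[49,0]]
[[5,16],[21,0],[22,16],[27,8],[31,0],[45,8],[46,20],[47,0],[48,3],[49,0]]
[[5,16],[21,0],[22,16],[27,8],[31,0],[45,8],[46,20],[47,0],[48,3],[49,0]]
[[5,16],[21,0],[22,16],[27,8],[33,0],[45,8],[46,20],[47,0],[48,3],[49,0]]
[[5,16],[21,0],[22,16],[27,8],[33,0],[45,8],[46,20],[47,0],[48,3],[49,0]]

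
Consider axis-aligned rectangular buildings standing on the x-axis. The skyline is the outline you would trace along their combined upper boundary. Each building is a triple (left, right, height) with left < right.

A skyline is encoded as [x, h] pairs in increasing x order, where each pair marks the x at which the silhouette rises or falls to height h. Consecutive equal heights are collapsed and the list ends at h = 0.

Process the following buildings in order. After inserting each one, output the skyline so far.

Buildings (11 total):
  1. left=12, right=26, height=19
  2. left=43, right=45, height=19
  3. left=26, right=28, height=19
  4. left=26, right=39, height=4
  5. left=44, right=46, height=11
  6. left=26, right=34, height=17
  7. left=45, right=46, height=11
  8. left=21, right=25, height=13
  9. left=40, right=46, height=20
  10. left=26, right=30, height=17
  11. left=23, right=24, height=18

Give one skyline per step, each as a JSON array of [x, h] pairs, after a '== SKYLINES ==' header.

== SKYLINES ==
[[12,19],[26,0]]
[[12,19],[26,0],[43,19],[45,0]]
[[12,19],[28,0],[43,19],[45,0]]
[[12,19],[28,4],[39,0],[43,19],[45,0]]
[[12,19],[28,4],[39,0],[43,19],[45,11],[46,0]]
[[12,19],[28,17],[34,4],[39,0],[43,19],[45,11],[46,0]]
[[12,19],[28,17],[34,4],[39,0],[43,19],[45,11],[46,0]]
[[12,19],[28,17],[34,4],[39,0],[43,19],[45,11],[46,0]]
[[12,19],[28,17],[34,4],[39,0],[40,20],[46,0]]
[[12,19],[28,17],[34,4],[39,0],[40,20],[46,0]]
[[12,19],[28,17],[34,4],[39,0],[40,20],[46,0]]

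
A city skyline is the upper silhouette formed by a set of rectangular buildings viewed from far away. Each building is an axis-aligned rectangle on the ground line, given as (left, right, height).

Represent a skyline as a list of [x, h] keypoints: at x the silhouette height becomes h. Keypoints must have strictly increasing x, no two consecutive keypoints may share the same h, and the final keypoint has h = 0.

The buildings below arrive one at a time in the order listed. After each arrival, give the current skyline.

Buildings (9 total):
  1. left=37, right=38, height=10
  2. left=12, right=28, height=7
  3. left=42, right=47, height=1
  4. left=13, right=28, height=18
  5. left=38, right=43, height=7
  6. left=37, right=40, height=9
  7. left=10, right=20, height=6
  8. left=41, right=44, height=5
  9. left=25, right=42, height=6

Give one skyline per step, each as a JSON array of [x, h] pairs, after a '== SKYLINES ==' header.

== SKYLINES ==
[[37,10],[38,0]]
[[12,7],[28,0],[37,10],[38,0]]
[[12,7],[28,0],[37,10],[38,0],[42,1],[47,0]]
[[12,7],[13,18],[28,0],[37,10],[38,0],[42,1],[47,0]]
[[12,7],[13,18],[28,0],[37,10],[38,7],[43,1],[47,0]]
[[12,7],[13,18],[28,0],[37,10],[38,9],[40,7],[43,1],[47,0]]
[[10,6],[12,7],[13,18],[28,0],[37,10],[38,9],[40,7],[43,1],[47,0]]
[[10,6],[12,7],[13,18],[28,0],[37,10],[38,9],[40,7],[43,5],[44,1],[47,0]]
[[10,6],[12,7],[13,18],[28,6],[37,10],[38,9],[40,7],[43,5],[44,1],[47,0]]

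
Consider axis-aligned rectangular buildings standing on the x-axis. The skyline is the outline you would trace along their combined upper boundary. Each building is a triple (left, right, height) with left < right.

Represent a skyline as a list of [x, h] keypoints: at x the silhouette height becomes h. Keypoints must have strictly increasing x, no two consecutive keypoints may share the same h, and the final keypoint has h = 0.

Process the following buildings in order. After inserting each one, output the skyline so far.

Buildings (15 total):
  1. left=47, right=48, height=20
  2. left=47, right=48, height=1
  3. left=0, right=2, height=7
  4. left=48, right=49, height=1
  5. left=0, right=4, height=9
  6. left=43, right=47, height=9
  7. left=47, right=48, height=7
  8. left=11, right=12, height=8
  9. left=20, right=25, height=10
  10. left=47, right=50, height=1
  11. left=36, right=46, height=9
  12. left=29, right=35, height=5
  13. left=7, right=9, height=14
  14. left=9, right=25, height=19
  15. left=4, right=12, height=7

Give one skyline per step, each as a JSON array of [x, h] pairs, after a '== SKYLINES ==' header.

== SKYLINES ==
[[47,20],[48,0]]
[[47,20],[48,0]]
[[0,7],[2,0],[47,20],[48,0]]
[[0,7],[2,0],[47,20],[48,1],[49,0]]
[[0,9],[4,0],[47,20],[48,1],[49,0]]
[[0,9],[4,0],[43,9],[47,20],[48,1],[49,0]]
[[0,9],[4,0],[43,9],[47,20],[48,1],[49,0]]
[[0,9],[4,0],[11,8],[12,0],[43,9],[47,20],[48,1],[49,0]]
[[0,9],[4,0],[11,8],[12,0],[20,10],[25,0],[43,9],[47,20],[48,1],[49,0]]
[[0,9],[4,0],[11,8],[12,0],[20,10],[25,0],[43,9],[47,20],[48,1],[50,0]]
[[0,9],[4,0],[11,8],[12,0],[20,10],[25,0],[36,9],[47,20],[48,1],[50,0]]
[[0,9],[4,0],[11,8],[12,0],[20,10],[25,0],[29,5],[35,0],[36,9],[47,20],[48,1],[50,0]]
[[0,9],[4,0],[7,14],[9,0],[11,8],[12,0],[20,10],[25,0],[29,5],[35,0],[36,9],[47,20],[48,1],[50,0]]
[[0,9],[4,0],[7,14],[9,19],[25,0],[29,5],[35,0],[36,9],[47,20],[48,1],[50,0]]
[[0,9],[4,7],[7,14],[9,19],[25,0],[29,5],[35,0],[36,9],[47,20],[48,1],[50,0]]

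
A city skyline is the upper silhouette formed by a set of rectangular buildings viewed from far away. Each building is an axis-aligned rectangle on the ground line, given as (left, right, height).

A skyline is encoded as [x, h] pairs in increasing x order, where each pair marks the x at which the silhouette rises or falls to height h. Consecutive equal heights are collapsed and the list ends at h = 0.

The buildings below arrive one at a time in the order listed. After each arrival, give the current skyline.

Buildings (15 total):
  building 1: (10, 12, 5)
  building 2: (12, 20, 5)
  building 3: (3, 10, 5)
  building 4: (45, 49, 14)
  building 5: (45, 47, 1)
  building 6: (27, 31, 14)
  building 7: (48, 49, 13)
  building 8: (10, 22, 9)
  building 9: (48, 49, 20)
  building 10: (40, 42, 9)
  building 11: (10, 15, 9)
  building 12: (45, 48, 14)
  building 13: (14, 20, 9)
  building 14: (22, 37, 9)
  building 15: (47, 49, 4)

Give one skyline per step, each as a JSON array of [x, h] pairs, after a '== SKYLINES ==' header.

== SKYLINES ==
[[10,5],[12,0]]
[[10,5],[20,0]]
[[3,5],[20,0]]
[[3,5],[20,0],[45,14],[49,0]]
[[3,5],[20,0],[45,14],[49,0]]
[[3,5],[20,0],[27,14],[31,0],[45,14],[49,0]]
[[3,5],[20,0],[27,14],[31,0],[45,14],[49,0]]
[[3,5],[10,9],[22,0],[27,14],[31,0],[45,14],[49,0]]
[[3,5],[10,9],[22,0],[27,14],[31,0],[45,14],[48,20],[49,0]]
[[3,5],[10,9],[22,0],[27,14],[31,0],[40,9],[42,0],[45,14],[48,20],[49,0]]
[[3,5],[10,9],[22,0],[27,14],[31,0],[40,9],[42,0],[45,14],[48,20],[49,0]]
[[3,5],[10,9],[22,0],[27,14],[31,0],[40,9],[42,0],[45,14],[48,20],[49,0]]
[[3,5],[10,9],[22,0],[27,14],[31,0],[40,9],[42,0],[45,14],[48,20],[49,0]]
[[3,5],[10,9],[27,14],[31,9],[37,0],[40,9],[42,0],[45,14],[48,20],[49,0]]
[[3,5],[10,9],[27,14],[31,9],[37,0],[40,9],[42,0],[45,14],[48,20],[49,0]]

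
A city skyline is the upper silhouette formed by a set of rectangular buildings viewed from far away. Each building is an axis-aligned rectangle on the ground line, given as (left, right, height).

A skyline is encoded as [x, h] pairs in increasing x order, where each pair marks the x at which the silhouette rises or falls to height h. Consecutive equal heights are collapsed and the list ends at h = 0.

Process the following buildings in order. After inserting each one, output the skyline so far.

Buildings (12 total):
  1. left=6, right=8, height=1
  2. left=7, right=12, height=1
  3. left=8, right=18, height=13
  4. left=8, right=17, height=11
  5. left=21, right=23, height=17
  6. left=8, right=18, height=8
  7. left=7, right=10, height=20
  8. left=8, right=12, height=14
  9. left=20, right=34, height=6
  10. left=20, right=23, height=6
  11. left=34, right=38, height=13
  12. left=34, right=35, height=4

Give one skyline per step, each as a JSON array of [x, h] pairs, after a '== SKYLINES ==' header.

== SKYLINES ==
[[6,1],[8,0]]
[[6,1],[12,0]]
[[6,1],[8,13],[18,0]]
[[6,1],[8,13],[18,0]]
[[6,1],[8,13],[18,0],[21,17],[23,0]]
[[6,1],[8,13],[18,0],[21,17],[23,0]]
[[6,1],[7,20],[10,13],[18,0],[21,17],[23,0]]
[[6,1],[7,20],[10,14],[12,13],[18,0],[21,17],[23,0]]
[[6,1],[7,20],[10,14],[12,13],[18,0],[20,6],[21,17],[23,6],[34,0]]
[[6,1],[7,20],[10,14],[12,13],[18,0],[20,6],[21,17],[23,6],[34,0]]
[[6,1],[7,20],[10,14],[12,13],[18,0],[20,6],[21,17],[23,6],[34,13],[38,0]]
[[6,1],[7,20],[10,14],[12,13],[18,0],[20,6],[21,17],[23,6],[34,13],[38,0]]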